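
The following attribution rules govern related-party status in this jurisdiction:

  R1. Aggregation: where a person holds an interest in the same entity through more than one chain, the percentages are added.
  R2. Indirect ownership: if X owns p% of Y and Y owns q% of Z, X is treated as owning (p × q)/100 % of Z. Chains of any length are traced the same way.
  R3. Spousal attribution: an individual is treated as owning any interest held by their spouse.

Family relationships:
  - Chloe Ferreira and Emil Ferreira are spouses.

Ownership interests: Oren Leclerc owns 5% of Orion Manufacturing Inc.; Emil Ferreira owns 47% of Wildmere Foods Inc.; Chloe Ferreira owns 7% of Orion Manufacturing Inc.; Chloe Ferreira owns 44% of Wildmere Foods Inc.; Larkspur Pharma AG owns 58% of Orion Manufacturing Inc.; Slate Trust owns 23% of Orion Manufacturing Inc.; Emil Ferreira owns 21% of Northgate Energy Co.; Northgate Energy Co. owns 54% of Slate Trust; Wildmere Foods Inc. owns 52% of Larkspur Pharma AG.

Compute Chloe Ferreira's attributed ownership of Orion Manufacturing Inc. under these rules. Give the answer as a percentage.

37.0538%

By spousal attribution (R3), Chloe Ferreira is treated as also owning Emil Ferreira's interest in Wildmere Foods Inc, giving 44% + 47% = 91%.
By spousal attribution (R3), Chloe Ferreira is treated as owning Emil Ferreira's 21% interest in Northgate Energy Co.
Chain via Wildmere Foods Inc. → Larkspur Pharma AG (R2): 91% × 52% × 58% = 27.4456% of Orion Manufacturing Inc.
Direct interest in Orion Manufacturing Inc: 7%.
Chain via Northgate Energy Co. → Slate Trust (R2): 21% × 54% × 23% = 2.6082% of Orion Manufacturing Inc.
Aggregating (R1): 27.4456% + 7% + 2.6082% = 37.0538%.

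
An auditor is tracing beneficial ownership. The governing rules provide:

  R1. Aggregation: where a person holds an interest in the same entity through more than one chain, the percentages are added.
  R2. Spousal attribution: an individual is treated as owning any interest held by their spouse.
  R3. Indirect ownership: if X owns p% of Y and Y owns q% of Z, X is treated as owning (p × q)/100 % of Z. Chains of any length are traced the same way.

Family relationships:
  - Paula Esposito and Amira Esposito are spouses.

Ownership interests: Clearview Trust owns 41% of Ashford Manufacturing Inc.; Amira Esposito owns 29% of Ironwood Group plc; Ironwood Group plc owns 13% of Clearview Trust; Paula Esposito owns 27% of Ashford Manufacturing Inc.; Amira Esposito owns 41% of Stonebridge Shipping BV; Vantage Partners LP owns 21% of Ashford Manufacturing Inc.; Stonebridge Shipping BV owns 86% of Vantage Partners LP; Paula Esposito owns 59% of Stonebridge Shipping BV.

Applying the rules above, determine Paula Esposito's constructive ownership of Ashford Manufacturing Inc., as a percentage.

46.6057%

By spousal attribution (R2), Paula Esposito is treated as also owning Amira Esposito's interest in Stonebridge Shipping BV, giving 59% + 41% = 100%.
By spousal attribution (R2), Paula Esposito is treated as owning Amira Esposito's 29% interest in Ironwood Group plc.
Chain via Stonebridge Shipping BV → Vantage Partners LP (R3): 100% × 86% × 21% = 18.06% of Ashford Manufacturing Inc.
Direct interest in Ashford Manufacturing Inc: 27%.
Chain via Ironwood Group plc → Clearview Trust (R3): 29% × 13% × 41% = 1.5457% of Ashford Manufacturing Inc.
Aggregating (R1): 18.06% + 27% + 1.5457% = 46.6057%.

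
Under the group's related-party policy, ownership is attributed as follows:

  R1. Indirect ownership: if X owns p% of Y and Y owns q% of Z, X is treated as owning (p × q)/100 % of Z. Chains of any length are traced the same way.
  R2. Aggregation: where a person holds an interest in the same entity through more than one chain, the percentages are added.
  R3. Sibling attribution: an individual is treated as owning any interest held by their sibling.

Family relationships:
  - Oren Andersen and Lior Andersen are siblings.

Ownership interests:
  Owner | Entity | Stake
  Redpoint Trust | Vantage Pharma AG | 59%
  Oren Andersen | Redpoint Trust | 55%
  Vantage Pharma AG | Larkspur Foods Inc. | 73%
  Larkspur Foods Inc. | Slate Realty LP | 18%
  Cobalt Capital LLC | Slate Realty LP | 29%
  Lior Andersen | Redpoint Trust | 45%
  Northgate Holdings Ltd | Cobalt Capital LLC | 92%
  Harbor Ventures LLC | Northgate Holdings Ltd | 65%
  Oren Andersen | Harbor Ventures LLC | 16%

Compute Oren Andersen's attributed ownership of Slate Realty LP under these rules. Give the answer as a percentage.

10.52732%

By sibling attribution (R3), Oren Andersen is treated as also owning Lior Andersen's interest in Redpoint Trust, giving 55% + 45% = 100%.
Chain via Harbor Ventures LLC → Northgate Holdings Ltd → Cobalt Capital LLC (R1): 16% × 65% × 92% × 29% = 2.77472% of Slate Realty LP.
Chain via Redpoint Trust → Vantage Pharma AG → Larkspur Foods Inc. (R1): 100% × 59% × 73% × 18% = 7.7526% of Slate Realty LP.
Aggregating (R2): 2.77472% + 7.7526% = 10.52732%.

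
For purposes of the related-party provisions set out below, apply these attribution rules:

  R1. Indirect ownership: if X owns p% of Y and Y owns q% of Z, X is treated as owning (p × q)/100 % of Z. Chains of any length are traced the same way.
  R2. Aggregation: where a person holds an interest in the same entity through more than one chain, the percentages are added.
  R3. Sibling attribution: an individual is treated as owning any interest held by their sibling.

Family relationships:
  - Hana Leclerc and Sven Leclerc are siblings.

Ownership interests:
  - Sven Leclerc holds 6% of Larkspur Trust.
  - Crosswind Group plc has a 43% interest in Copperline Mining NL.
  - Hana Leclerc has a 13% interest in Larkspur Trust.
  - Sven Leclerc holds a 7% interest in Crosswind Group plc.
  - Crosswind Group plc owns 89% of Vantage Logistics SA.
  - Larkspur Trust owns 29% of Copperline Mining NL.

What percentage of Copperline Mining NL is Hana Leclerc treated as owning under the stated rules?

By sibling attribution (R3), Hana Leclerc is treated as also owning Sven Leclerc's interest in Larkspur Trust, giving 13% + 6% = 19%.
By sibling attribution (R3), Hana Leclerc is treated as owning Sven Leclerc's 7% interest in Crosswind Group plc.
Chain via Larkspur Trust (R1): 19% × 29% = 5.51% of Copperline Mining NL.
Chain via Crosswind Group plc (R1): 7% × 43% = 3.01% of Copperline Mining NL.
Aggregating (R2): 5.51% + 3.01% = 8.52%.

8.52%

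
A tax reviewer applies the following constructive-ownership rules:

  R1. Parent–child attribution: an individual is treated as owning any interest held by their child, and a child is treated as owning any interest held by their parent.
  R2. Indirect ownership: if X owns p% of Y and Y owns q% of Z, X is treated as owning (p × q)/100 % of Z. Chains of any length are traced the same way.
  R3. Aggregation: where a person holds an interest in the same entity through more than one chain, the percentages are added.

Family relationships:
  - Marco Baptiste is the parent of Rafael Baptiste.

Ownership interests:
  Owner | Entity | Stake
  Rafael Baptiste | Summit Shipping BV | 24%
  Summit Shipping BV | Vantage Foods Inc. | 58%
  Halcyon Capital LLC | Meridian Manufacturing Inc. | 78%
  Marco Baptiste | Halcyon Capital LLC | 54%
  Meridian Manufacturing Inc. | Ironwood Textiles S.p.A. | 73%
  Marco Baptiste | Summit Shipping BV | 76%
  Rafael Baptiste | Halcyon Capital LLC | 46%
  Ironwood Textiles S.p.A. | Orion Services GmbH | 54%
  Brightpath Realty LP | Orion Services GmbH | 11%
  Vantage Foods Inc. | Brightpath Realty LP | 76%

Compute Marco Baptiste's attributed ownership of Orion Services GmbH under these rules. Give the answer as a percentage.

By parent–child attribution (R1), Marco Baptiste is treated as also owning Rafael Baptiste's interest in Summit Shipping BV, giving 76% + 24% = 100%.
By parent–child attribution (R1), Marco Baptiste is treated as also owning Rafael Baptiste's interest in Halcyon Capital LLC, giving 54% + 46% = 100%.
Chain via Summit Shipping BV → Vantage Foods Inc. → Brightpath Realty LP (R2): 100% × 58% × 76% × 11% = 4.8488% of Orion Services GmbH.
Chain via Halcyon Capital LLC → Meridian Manufacturing Inc. → Ironwood Textiles S.p.A. (R2): 100% × 78% × 73% × 54% = 30.7476% of Orion Services GmbH.
Aggregating (R3): 4.8488% + 30.7476% = 35.5964%.

35.5964%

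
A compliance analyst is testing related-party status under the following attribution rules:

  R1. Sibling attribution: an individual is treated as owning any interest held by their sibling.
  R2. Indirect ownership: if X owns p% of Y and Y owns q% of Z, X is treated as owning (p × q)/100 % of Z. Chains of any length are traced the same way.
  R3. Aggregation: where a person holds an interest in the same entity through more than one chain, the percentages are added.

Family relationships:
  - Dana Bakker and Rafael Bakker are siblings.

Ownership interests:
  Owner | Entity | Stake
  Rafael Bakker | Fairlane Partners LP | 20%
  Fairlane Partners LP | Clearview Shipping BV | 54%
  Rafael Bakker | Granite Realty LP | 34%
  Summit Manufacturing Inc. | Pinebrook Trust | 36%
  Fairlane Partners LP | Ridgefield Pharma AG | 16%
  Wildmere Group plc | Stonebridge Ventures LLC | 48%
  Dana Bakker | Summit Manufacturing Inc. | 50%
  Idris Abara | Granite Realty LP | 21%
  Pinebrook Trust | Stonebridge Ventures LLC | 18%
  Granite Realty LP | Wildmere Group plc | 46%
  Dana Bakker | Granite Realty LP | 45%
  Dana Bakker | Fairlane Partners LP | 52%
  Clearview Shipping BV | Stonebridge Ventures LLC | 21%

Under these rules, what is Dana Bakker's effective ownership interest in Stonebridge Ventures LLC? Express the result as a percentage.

28.848%

By sibling attribution (R1), Dana Bakker is treated as also owning Rafael Bakker's interest in Fairlane Partners LP, giving 52% + 20% = 72%.
By sibling attribution (R1), Dana Bakker is treated as also owning Rafael Bakker's interest in Granite Realty LP, giving 45% + 34% = 79%.
Chain via Fairlane Partners LP → Clearview Shipping BV (R2): 72% × 54% × 21% = 8.1648% of Stonebridge Ventures LLC.
Chain via Granite Realty LP → Wildmere Group plc (R2): 79% × 46% × 48% = 17.4432% of Stonebridge Ventures LLC.
Chain via Summit Manufacturing Inc. → Pinebrook Trust (R2): 50% × 36% × 18% = 3.24% of Stonebridge Ventures LLC.
Aggregating (R3): 8.1648% + 17.4432% + 3.24% = 28.848%.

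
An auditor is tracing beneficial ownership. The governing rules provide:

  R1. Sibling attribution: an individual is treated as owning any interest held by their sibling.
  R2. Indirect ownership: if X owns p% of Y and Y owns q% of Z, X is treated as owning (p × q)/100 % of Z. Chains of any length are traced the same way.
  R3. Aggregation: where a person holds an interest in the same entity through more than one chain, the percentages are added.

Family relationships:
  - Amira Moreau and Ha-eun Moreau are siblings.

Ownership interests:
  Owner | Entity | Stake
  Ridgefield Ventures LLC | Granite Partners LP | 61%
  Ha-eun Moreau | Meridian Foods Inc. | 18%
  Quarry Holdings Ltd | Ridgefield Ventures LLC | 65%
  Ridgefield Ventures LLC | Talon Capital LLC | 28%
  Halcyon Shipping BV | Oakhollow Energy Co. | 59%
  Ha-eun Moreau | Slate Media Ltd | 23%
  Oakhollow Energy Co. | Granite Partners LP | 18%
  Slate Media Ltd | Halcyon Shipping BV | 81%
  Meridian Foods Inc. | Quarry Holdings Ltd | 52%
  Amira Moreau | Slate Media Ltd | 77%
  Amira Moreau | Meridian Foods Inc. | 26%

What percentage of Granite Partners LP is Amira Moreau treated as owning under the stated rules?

17.67412%

By sibling attribution (R1), Amira Moreau is treated as also owning Ha-eun Moreau's interest in Slate Media Ltd, giving 77% + 23% = 100%.
By sibling attribution (R1), Amira Moreau is treated as also owning Ha-eun Moreau's interest in Meridian Foods Inc, giving 26% + 18% = 44%.
Chain via Slate Media Ltd → Halcyon Shipping BV → Oakhollow Energy Co. (R2): 100% × 81% × 59% × 18% = 8.6022% of Granite Partners LP.
Chain via Meridian Foods Inc. → Quarry Holdings Ltd → Ridgefield Ventures LLC (R2): 44% × 52% × 65% × 61% = 9.07192% of Granite Partners LP.
Aggregating (R3): 8.6022% + 9.07192% = 17.67412%.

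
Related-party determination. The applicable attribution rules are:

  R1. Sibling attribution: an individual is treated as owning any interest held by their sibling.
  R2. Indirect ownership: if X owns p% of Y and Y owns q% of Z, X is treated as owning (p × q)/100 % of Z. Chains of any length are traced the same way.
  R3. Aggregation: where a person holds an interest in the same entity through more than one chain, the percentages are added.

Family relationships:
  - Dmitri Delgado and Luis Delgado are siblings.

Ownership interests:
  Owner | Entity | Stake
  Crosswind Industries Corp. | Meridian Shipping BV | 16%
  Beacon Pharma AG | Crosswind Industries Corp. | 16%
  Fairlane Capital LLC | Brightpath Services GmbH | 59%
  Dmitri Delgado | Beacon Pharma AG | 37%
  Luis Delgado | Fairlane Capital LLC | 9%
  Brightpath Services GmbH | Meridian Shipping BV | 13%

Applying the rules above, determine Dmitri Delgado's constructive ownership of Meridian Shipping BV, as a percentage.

By sibling attribution (R1), Dmitri Delgado is treated as owning Luis Delgado's 9% interest in Fairlane Capital LLC.
Chain via Beacon Pharma AG → Crosswind Industries Corp. (R2): 37% × 16% × 16% = 0.9472% of Meridian Shipping BV.
Chain via Fairlane Capital LLC → Brightpath Services GmbH (R2): 9% × 59% × 13% = 0.6903% of Meridian Shipping BV.
Aggregating (R3): 0.9472% + 0.6903% = 1.6375%.

1.6375%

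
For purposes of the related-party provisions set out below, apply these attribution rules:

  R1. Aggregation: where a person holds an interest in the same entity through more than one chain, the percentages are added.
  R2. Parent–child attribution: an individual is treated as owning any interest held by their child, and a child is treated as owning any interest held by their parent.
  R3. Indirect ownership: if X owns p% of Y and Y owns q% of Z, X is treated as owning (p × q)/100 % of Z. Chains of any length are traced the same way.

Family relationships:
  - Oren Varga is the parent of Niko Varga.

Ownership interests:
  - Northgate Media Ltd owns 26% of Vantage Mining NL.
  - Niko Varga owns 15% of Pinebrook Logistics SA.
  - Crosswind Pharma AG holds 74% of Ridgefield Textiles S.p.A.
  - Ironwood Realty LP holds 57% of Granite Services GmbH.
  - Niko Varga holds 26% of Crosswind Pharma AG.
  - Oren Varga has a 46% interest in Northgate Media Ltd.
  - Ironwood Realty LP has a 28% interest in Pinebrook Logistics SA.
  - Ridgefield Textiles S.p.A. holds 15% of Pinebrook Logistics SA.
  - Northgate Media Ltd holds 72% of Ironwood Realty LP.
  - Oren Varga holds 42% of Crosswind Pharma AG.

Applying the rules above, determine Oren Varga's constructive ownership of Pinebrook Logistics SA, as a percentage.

By parent–child attribution (R2), Oren Varga is treated as also owning Niko Varga's interest in Crosswind Pharma AG, giving 42% + 26% = 68%.
By parent–child attribution (R2), Oren Varga is treated as owning Niko Varga's 15% interest in Pinebrook Logistics SA.
Chain via Crosswind Pharma AG → Ridgefield Textiles S.p.A. (R3): 68% × 74% × 15% = 7.548% of Pinebrook Logistics SA.
Chain via Northgate Media Ltd → Ironwood Realty LP (R3): 46% × 72% × 28% = 9.2736% of Pinebrook Logistics SA.
Direct interest in Pinebrook Logistics SA: 15%.
Aggregating (R1): 7.548% + 9.2736% + 15% = 31.8216%.

31.8216%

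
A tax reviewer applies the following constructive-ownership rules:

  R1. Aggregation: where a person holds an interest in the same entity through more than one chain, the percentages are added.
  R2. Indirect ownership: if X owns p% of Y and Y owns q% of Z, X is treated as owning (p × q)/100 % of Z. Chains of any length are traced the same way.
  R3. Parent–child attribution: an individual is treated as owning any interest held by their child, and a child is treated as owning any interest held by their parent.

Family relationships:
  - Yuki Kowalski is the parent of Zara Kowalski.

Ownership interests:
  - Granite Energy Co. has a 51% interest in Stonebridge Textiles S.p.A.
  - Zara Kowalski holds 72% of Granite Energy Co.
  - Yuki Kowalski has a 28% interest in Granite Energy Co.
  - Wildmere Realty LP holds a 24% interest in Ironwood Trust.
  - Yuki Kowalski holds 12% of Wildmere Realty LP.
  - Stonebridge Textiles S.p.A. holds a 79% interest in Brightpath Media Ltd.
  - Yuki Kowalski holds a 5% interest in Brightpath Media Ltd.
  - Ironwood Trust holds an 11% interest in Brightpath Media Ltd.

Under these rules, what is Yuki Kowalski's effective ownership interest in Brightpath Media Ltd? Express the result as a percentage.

By parent–child attribution (R3), Yuki Kowalski is treated as also owning Zara Kowalski's interest in Granite Energy Co, giving 28% + 72% = 100%.
Chain via Wildmere Realty LP → Ironwood Trust (R2): 12% × 24% × 11% = 0.3168% of Brightpath Media Ltd.
Chain via Granite Energy Co. → Stonebridge Textiles S.p.A. (R2): 100% × 51% × 79% = 40.29% of Brightpath Media Ltd.
Direct interest in Brightpath Media Ltd: 5%.
Aggregating (R1): 0.3168% + 40.29% + 5% = 45.6068%.

45.6068%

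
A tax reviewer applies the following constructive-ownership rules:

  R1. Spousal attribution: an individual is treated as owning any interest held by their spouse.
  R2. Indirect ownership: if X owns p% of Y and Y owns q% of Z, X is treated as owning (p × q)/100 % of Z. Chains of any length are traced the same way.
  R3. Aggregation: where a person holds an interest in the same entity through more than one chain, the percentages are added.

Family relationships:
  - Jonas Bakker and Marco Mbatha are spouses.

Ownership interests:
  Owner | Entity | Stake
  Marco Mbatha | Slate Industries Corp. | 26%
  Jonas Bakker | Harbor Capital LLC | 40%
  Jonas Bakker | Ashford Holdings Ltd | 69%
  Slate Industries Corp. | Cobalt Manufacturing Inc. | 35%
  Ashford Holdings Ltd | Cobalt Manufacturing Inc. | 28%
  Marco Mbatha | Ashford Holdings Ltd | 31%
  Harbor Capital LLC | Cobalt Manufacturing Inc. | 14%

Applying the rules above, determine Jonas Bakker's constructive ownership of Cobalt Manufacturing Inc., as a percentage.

By spousal attribution (R1), Jonas Bakker is treated as also owning Marco Mbatha's interest in Ashford Holdings Ltd, giving 69% + 31% = 100%.
By spousal attribution (R1), Jonas Bakker is treated as owning Marco Mbatha's 26% interest in Slate Industries Corp.
Chain via Harbor Capital LLC (R2): 40% × 14% = 5.6% of Cobalt Manufacturing Inc.
Chain via Ashford Holdings Ltd (R2): 100% × 28% = 28% of Cobalt Manufacturing Inc.
Chain via Slate Industries Corp. (R2): 26% × 35% = 9.1% of Cobalt Manufacturing Inc.
Aggregating (R3): 5.6% + 28% + 9.1% = 42.7%.

42.7%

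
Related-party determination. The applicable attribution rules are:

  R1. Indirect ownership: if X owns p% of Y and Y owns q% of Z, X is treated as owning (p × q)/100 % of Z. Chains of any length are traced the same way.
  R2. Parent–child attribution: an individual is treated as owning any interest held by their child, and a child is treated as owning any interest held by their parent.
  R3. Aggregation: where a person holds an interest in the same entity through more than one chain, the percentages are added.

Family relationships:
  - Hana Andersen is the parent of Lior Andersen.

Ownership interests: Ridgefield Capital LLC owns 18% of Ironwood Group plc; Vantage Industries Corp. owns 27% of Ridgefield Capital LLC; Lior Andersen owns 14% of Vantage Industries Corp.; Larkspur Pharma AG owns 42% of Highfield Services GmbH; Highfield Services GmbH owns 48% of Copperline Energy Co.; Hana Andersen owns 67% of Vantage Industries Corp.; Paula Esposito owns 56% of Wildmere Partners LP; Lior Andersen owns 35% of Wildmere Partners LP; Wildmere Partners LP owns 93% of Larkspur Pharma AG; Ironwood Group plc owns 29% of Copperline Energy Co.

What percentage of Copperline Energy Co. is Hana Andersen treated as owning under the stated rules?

7.703694%

By parent–child attribution (R2), Hana Andersen is treated as also owning Lior Andersen's interest in Vantage Industries Corp, giving 67% + 14% = 81%.
By parent–child attribution (R2), Hana Andersen is treated as owning Lior Andersen's 35% interest in Wildmere Partners LP.
Chain via Vantage Industries Corp. → Ridgefield Capital LLC → Ironwood Group plc (R1): 81% × 27% × 18% × 29% = 1.141614% of Copperline Energy Co.
Chain via Wildmere Partners LP → Larkspur Pharma AG → Highfield Services GmbH (R1): 35% × 93% × 42% × 48% = 6.56208% of Copperline Energy Co.
Aggregating (R3): 1.141614% + 6.56208% = 7.703694%.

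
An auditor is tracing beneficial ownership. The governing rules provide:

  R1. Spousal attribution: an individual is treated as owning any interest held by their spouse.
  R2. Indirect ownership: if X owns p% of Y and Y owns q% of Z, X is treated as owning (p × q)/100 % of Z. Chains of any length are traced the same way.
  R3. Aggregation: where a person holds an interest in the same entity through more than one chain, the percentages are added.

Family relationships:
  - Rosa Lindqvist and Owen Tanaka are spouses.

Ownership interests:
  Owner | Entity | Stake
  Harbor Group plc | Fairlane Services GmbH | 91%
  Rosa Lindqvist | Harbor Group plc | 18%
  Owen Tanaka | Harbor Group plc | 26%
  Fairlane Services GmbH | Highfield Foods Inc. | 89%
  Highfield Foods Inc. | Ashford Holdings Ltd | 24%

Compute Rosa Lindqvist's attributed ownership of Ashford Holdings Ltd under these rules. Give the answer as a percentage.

8.552544%

By spousal attribution (R1), Rosa Lindqvist is treated as also owning Owen Tanaka's interest in Harbor Group plc, giving 18% + 26% = 44%.
Chain via Harbor Group plc → Fairlane Services GmbH → Highfield Foods Inc. (R2): 44% × 91% × 89% × 24% = 8.552544% of Ashford Holdings Ltd.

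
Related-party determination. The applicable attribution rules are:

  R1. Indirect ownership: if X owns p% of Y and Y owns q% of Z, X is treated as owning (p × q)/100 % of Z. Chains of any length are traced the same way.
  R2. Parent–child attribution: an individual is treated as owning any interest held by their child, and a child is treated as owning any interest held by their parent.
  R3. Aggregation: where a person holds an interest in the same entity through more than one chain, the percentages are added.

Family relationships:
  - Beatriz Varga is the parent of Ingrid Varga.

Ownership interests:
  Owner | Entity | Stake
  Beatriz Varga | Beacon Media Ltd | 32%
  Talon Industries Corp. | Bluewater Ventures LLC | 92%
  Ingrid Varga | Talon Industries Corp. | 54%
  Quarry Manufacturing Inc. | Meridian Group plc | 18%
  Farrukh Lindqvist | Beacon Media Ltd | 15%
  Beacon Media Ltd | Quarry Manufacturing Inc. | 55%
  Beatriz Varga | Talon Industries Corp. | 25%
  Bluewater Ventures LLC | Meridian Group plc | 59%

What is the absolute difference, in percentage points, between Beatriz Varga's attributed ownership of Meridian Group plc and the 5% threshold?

41.0492

By parent–child attribution (R2), Beatriz Varga is treated as also owning Ingrid Varga's interest in Talon Industries Corp, giving 25% + 54% = 79%.
Chain via Talon Industries Corp. → Bluewater Ventures LLC (R1): 79% × 92% × 59% = 42.8812% of Meridian Group plc.
Chain via Beacon Media Ltd → Quarry Manufacturing Inc. (R1): 32% × 55% × 18% = 3.168% of Meridian Group plc.
Aggregating (R3): 42.8812% + 3.168% = 46.0492%.
46.0492% exceeds the 5% threshold by 41.0492 percentage points.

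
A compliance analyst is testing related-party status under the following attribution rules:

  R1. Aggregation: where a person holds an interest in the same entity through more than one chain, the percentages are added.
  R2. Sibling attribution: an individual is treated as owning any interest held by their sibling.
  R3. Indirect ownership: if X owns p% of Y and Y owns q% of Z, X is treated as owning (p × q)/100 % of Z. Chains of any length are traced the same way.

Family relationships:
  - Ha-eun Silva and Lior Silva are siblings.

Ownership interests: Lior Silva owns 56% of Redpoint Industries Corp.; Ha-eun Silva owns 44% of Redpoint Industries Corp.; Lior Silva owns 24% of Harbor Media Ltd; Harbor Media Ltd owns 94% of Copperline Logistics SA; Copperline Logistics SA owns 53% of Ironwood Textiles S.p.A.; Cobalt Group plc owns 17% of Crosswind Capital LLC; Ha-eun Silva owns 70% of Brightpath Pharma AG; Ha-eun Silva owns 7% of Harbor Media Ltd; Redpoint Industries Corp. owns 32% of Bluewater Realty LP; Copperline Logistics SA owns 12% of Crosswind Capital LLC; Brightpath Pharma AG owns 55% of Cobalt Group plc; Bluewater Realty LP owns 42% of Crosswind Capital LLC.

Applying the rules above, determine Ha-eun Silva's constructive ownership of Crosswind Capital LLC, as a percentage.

23.4818%

By sibling attribution (R2), Ha-eun Silva is treated as also owning Lior Silva's interest in Harbor Media Ltd, giving 7% + 24% = 31%.
By sibling attribution (R2), Ha-eun Silva is treated as also owning Lior Silva's interest in Redpoint Industries Corp, giving 44% + 56% = 100%.
Chain via Harbor Media Ltd → Copperline Logistics SA (R3): 31% × 94% × 12% = 3.4968% of Crosswind Capital LLC.
Chain via Redpoint Industries Corp. → Bluewater Realty LP (R3): 100% × 32% × 42% = 13.44% of Crosswind Capital LLC.
Chain via Brightpath Pharma AG → Cobalt Group plc (R3): 70% × 55% × 17% = 6.545% of Crosswind Capital LLC.
Aggregating (R1): 3.4968% + 13.44% + 6.545% = 23.4818%.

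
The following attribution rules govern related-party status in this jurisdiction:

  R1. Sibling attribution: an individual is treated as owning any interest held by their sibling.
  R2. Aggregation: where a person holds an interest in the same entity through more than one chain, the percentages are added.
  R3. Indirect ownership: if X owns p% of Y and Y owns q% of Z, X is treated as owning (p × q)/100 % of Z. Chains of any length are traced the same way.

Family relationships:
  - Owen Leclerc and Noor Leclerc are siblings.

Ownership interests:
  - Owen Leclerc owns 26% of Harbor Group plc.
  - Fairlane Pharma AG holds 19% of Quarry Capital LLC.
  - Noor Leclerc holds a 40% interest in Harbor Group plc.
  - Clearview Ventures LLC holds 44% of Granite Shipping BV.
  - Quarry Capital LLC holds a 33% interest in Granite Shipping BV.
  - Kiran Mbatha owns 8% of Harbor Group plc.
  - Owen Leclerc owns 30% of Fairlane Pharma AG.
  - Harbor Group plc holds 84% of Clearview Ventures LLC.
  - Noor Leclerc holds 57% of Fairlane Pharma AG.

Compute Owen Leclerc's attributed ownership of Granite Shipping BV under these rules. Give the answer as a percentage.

By sibling attribution (R1), Owen Leclerc is treated as also owning Noor Leclerc's interest in Fairlane Pharma AG, giving 30% + 57% = 87%.
By sibling attribution (R1), Owen Leclerc is treated as also owning Noor Leclerc's interest in Harbor Group plc, giving 26% + 40% = 66%.
Chain via Fairlane Pharma AG → Quarry Capital LLC (R3): 87% × 19% × 33% = 5.4549% of Granite Shipping BV.
Chain via Harbor Group plc → Clearview Ventures LLC (R3): 66% × 84% × 44% = 24.3936% of Granite Shipping BV.
Aggregating (R2): 5.4549% + 24.3936% = 29.8485%.

29.8485%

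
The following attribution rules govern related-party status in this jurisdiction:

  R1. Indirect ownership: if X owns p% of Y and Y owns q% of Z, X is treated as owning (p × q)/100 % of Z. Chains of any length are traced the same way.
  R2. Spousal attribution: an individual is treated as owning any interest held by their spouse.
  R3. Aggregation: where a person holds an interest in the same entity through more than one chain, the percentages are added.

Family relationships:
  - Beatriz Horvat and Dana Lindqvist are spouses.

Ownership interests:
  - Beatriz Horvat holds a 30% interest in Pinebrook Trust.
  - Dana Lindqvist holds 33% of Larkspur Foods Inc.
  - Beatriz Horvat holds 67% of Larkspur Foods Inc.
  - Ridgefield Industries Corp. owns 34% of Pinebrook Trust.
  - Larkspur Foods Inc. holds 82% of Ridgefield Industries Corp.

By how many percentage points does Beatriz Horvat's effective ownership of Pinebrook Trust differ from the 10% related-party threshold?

47.88

By spousal attribution (R2), Beatriz Horvat is treated as also owning Dana Lindqvist's interest in Larkspur Foods Inc, giving 67% + 33% = 100%.
Chain via Larkspur Foods Inc. → Ridgefield Industries Corp. (R1): 100% × 82% × 34% = 27.88% of Pinebrook Trust.
Direct interest in Pinebrook Trust: 30%.
Aggregating (R3): 27.88% + 30% = 57.88%.
57.88% exceeds the 10% threshold by 47.88 percentage points.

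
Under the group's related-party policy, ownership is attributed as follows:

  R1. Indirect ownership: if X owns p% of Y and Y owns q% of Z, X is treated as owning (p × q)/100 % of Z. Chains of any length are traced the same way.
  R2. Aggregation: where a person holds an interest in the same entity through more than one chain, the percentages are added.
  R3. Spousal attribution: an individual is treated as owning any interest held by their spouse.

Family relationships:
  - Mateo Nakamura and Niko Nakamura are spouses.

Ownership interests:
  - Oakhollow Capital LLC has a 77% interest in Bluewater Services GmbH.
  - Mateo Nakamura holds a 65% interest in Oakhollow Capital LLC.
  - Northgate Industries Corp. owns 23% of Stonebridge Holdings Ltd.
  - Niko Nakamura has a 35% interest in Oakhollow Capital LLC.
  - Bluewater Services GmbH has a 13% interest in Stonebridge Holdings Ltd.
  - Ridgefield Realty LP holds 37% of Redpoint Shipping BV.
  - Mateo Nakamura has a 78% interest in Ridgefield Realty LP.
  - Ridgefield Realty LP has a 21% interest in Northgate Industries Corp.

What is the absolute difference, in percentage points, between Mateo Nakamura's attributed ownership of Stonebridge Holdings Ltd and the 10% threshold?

3.7774

By spousal attribution (R3), Mateo Nakamura is treated as also owning Niko Nakamura's interest in Oakhollow Capital LLC, giving 65% + 35% = 100%.
Chain via Oakhollow Capital LLC → Bluewater Services GmbH (R1): 100% × 77% × 13% = 10.01% of Stonebridge Holdings Ltd.
Chain via Ridgefield Realty LP → Northgate Industries Corp. (R1): 78% × 21% × 23% = 3.7674% of Stonebridge Holdings Ltd.
Aggregating (R2): 10.01% + 3.7674% = 13.7774%.
13.7774% exceeds the 10% threshold by 3.7774 percentage points.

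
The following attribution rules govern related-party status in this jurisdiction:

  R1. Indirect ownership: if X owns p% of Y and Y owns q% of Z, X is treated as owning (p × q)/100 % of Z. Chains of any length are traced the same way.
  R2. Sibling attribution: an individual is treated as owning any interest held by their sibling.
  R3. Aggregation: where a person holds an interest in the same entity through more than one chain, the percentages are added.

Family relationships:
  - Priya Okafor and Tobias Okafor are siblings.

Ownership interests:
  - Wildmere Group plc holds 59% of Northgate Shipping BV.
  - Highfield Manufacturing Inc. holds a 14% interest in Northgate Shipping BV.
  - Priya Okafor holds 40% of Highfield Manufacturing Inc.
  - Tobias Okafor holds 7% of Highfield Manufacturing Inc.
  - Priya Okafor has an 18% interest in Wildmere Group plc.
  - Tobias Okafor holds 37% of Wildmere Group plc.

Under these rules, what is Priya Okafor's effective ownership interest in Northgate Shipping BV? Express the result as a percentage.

By sibling attribution (R2), Priya Okafor is treated as also owning Tobias Okafor's interest in Wildmere Group plc, giving 18% + 37% = 55%.
By sibling attribution (R2), Priya Okafor is treated as also owning Tobias Okafor's interest in Highfield Manufacturing Inc, giving 40% + 7% = 47%.
Chain via Wildmere Group plc (R1): 55% × 59% = 32.45% of Northgate Shipping BV.
Chain via Highfield Manufacturing Inc. (R1): 47% × 14% = 6.58% of Northgate Shipping BV.
Aggregating (R3): 32.45% + 6.58% = 39.03%.

39.03%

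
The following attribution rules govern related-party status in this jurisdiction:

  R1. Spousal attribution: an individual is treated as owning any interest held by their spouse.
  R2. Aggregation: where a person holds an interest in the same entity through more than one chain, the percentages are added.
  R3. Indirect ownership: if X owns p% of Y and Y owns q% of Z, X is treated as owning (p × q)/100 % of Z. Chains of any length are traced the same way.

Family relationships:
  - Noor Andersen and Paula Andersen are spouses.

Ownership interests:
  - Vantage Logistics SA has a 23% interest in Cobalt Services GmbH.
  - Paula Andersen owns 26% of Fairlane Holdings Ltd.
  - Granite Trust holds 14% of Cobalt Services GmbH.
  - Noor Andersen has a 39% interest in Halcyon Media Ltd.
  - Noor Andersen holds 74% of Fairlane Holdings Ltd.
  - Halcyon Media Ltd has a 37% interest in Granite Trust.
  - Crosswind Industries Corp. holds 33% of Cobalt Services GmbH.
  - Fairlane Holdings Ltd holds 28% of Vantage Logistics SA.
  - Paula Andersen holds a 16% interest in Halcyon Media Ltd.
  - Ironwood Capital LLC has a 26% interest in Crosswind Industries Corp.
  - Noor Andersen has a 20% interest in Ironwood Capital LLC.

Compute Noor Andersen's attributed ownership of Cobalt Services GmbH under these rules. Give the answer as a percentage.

11.005%

By spousal attribution (R1), Noor Andersen is treated as also owning Paula Andersen's interest in Fairlane Holdings Ltd, giving 74% + 26% = 100%.
By spousal attribution (R1), Noor Andersen is treated as also owning Paula Andersen's interest in Halcyon Media Ltd, giving 39% + 16% = 55%.
Chain via Fairlane Holdings Ltd → Vantage Logistics SA (R3): 100% × 28% × 23% = 6.44% of Cobalt Services GmbH.
Chain via Halcyon Media Ltd → Granite Trust (R3): 55% × 37% × 14% = 2.849% of Cobalt Services GmbH.
Chain via Ironwood Capital LLC → Crosswind Industries Corp. (R3): 20% × 26% × 33% = 1.716% of Cobalt Services GmbH.
Aggregating (R2): 6.44% + 2.849% + 1.716% = 11.005%.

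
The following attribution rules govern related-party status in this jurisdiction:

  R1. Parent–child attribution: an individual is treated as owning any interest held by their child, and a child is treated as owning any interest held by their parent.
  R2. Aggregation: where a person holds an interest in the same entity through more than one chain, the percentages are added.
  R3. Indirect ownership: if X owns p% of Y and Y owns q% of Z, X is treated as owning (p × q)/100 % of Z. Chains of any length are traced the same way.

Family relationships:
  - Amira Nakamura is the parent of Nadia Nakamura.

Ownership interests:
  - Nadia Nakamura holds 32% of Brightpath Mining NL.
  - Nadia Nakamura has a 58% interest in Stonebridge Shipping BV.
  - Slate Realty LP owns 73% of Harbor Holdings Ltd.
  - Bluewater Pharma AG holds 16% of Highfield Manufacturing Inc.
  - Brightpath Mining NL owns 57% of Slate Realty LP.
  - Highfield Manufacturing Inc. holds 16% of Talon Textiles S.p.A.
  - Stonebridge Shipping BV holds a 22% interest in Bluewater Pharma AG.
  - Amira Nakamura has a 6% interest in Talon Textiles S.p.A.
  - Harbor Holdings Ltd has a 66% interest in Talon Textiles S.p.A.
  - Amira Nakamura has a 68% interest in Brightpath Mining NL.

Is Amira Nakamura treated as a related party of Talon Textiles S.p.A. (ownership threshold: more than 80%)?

No

By parent–child attribution (R1), Amira Nakamura is treated as also owning Nadia Nakamura's interest in Brightpath Mining NL, giving 68% + 32% = 100%.
By parent–child attribution (R1), Amira Nakamura is treated as owning Nadia Nakamura's 58% interest in Stonebridge Shipping BV.
Chain via Brightpath Mining NL → Slate Realty LP → Harbor Holdings Ltd (R3): 100% × 57% × 73% × 66% = 27.4626% of Talon Textiles S.p.A.
Direct interest in Talon Textiles S.p.A: 6%.
Chain via Stonebridge Shipping BV → Bluewater Pharma AG → Highfield Manufacturing Inc. (R3): 58% × 22% × 16% × 16% = 0.326656% of Talon Textiles S.p.A.
Aggregating (R2): 27.4626% + 6% + 0.326656% = 33.789256%.
33.789256% does not exceed the 80% threshold, so Amira is not a related party to Talon Textiles S.p.A.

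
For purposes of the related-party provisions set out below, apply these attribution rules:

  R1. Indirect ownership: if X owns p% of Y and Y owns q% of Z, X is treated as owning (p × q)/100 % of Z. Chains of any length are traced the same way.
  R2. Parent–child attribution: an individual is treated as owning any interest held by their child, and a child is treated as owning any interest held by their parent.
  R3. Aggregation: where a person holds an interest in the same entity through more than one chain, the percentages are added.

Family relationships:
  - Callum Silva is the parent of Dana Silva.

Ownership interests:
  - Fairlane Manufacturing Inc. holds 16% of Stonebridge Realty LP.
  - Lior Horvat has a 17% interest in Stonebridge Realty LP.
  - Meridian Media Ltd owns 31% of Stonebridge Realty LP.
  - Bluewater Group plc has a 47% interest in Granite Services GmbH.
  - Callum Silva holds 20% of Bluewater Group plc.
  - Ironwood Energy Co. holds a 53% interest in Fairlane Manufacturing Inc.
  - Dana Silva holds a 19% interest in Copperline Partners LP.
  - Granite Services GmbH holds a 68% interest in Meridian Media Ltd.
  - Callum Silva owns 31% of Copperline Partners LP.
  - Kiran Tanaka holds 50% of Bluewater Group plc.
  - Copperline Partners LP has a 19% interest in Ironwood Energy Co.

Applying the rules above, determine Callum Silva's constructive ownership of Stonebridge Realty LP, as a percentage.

By parent–child attribution (R2), Callum Silva is treated as also owning Dana Silva's interest in Copperline Partners LP, giving 31% + 19% = 50%.
Chain via Copperline Partners LP → Ironwood Energy Co. → Fairlane Manufacturing Inc. (R1): 50% × 19% × 53% × 16% = 0.8056% of Stonebridge Realty LP.
Chain via Bluewater Group plc → Granite Services GmbH → Meridian Media Ltd (R1): 20% × 47% × 68% × 31% = 1.98152% of Stonebridge Realty LP.
Aggregating (R3): 0.8056% + 1.98152% = 2.78712%.

2.78712%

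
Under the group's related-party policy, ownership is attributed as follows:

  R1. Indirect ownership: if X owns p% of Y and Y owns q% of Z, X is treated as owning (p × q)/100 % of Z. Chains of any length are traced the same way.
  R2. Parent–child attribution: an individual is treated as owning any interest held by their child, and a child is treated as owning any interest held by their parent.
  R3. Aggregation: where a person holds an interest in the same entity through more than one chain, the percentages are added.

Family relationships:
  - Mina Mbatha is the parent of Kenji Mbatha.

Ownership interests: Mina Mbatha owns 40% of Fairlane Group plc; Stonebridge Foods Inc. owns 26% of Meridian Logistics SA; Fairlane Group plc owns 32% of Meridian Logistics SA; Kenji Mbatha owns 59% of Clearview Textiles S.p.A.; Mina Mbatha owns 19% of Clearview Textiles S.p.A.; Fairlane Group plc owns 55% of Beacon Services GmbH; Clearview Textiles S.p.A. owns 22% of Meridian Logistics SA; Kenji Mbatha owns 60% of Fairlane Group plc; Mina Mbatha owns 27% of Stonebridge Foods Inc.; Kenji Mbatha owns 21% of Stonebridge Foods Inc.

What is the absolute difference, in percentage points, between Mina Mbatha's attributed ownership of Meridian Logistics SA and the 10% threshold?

51.64

By parent–child attribution (R2), Mina Mbatha is treated as also owning Kenji Mbatha's interest in Stonebridge Foods Inc, giving 27% + 21% = 48%.
By parent–child attribution (R2), Mina Mbatha is treated as also owning Kenji Mbatha's interest in Clearview Textiles S.p.A, giving 19% + 59% = 78%.
By parent–child attribution (R2), Mina Mbatha is treated as also owning Kenji Mbatha's interest in Fairlane Group plc, giving 40% + 60% = 100%.
Chain via Stonebridge Foods Inc. (R1): 48% × 26% = 12.48% of Meridian Logistics SA.
Chain via Clearview Textiles S.p.A. (R1): 78% × 22% = 17.16% of Meridian Logistics SA.
Chain via Fairlane Group plc (R1): 100% × 32% = 32% of Meridian Logistics SA.
Aggregating (R3): 12.48% + 17.16% + 32% = 61.64%.
61.64% exceeds the 10% threshold by 51.64 percentage points.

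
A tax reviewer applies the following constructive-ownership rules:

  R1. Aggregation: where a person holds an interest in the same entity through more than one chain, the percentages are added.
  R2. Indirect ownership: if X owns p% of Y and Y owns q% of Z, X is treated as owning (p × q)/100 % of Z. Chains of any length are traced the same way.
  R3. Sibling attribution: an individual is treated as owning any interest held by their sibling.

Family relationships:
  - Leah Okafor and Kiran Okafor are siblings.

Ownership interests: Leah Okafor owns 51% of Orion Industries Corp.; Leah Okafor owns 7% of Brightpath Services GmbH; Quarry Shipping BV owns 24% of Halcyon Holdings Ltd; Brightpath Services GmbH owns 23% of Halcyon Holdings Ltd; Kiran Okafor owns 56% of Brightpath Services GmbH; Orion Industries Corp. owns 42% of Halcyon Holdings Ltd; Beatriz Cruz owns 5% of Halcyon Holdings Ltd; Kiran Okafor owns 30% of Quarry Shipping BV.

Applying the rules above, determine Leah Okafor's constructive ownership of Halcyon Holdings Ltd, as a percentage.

By sibling attribution (R3), Leah Okafor is treated as also owning Kiran Okafor's interest in Brightpath Services GmbH, giving 7% + 56% = 63%.
By sibling attribution (R3), Leah Okafor is treated as owning Kiran Okafor's 30% interest in Quarry Shipping BV.
Chain via Orion Industries Corp. (R2): 51% × 42% = 21.42% of Halcyon Holdings Ltd.
Chain via Brightpath Services GmbH (R2): 63% × 23% = 14.49% of Halcyon Holdings Ltd.
Chain via Quarry Shipping BV (R2): 30% × 24% = 7.2% of Halcyon Holdings Ltd.
Aggregating (R1): 21.42% + 14.49% + 7.2% = 43.11%.

43.11%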